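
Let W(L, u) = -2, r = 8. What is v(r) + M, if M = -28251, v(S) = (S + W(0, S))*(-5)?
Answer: -28281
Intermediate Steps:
v(S) = 10 - 5*S (v(S) = (S - 2)*(-5) = (-2 + S)*(-5) = 10 - 5*S)
v(r) + M = (10 - 5*8) - 28251 = (10 - 40) - 28251 = -30 - 28251 = -28281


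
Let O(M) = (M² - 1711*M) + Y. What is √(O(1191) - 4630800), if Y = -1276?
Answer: 2*I*√1312849 ≈ 2291.6*I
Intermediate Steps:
O(M) = -1276 + M² - 1711*M (O(M) = (M² - 1711*M) - 1276 = -1276 + M² - 1711*M)
√(O(1191) - 4630800) = √((-1276 + 1191² - 1711*1191) - 4630800) = √((-1276 + 1418481 - 2037801) - 4630800) = √(-620596 - 4630800) = √(-5251396) = 2*I*√1312849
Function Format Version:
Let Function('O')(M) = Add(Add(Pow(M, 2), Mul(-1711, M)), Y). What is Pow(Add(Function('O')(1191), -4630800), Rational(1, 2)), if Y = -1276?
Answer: Mul(2, I, Pow(1312849, Rational(1, 2))) ≈ Mul(2291.6, I)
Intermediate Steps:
Function('O')(M) = Add(-1276, Pow(M, 2), Mul(-1711, M)) (Function('O')(M) = Add(Add(Pow(M, 2), Mul(-1711, M)), -1276) = Add(-1276, Pow(M, 2), Mul(-1711, M)))
Pow(Add(Function('O')(1191), -4630800), Rational(1, 2)) = Pow(Add(Add(-1276, Pow(1191, 2), Mul(-1711, 1191)), -4630800), Rational(1, 2)) = Pow(Add(Add(-1276, 1418481, -2037801), -4630800), Rational(1, 2)) = Pow(Add(-620596, -4630800), Rational(1, 2)) = Pow(-5251396, Rational(1, 2)) = Mul(2, I, Pow(1312849, Rational(1, 2)))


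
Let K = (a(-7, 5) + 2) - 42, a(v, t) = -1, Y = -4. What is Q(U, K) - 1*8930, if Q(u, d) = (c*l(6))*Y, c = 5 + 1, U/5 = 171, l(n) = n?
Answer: -9074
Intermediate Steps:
U = 855 (U = 5*171 = 855)
c = 6
K = -41 (K = (-1 + 2) - 42 = 1 - 42 = -41)
Q(u, d) = -144 (Q(u, d) = (6*6)*(-4) = 36*(-4) = -144)
Q(U, K) - 1*8930 = -144 - 1*8930 = -144 - 8930 = -9074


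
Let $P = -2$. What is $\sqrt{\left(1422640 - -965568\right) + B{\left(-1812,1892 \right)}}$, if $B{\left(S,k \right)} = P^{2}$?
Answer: $2 \sqrt{597053} \approx 1545.4$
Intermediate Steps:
$B{\left(S,k \right)} = 4$ ($B{\left(S,k \right)} = \left(-2\right)^{2} = 4$)
$\sqrt{\left(1422640 - -965568\right) + B{\left(-1812,1892 \right)}} = \sqrt{\left(1422640 - -965568\right) + 4} = \sqrt{\left(1422640 + 965568\right) + 4} = \sqrt{2388208 + 4} = \sqrt{2388212} = 2 \sqrt{597053}$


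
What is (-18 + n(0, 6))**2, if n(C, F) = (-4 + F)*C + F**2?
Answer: 324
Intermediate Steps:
n(C, F) = F**2 + C*(-4 + F) (n(C, F) = C*(-4 + F) + F**2 = F**2 + C*(-4 + F))
(-18 + n(0, 6))**2 = (-18 + (6**2 - 4*0 + 0*6))**2 = (-18 + (36 + 0 + 0))**2 = (-18 + 36)**2 = 18**2 = 324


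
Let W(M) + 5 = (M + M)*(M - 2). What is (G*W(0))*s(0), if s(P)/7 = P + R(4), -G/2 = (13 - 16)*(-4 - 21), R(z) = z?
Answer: 21000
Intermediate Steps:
W(M) = -5 + 2*M*(-2 + M) (W(M) = -5 + (M + M)*(M - 2) = -5 + (2*M)*(-2 + M) = -5 + 2*M*(-2 + M))
G = -150 (G = -2*(13 - 16)*(-4 - 21) = -(-6)*(-25) = -2*75 = -150)
s(P) = 28 + 7*P (s(P) = 7*(P + 4) = 7*(4 + P) = 28 + 7*P)
(G*W(0))*s(0) = (-150*(-5 - 4*0 + 2*0²))*(28 + 7*0) = (-150*(-5 + 0 + 2*0))*(28 + 0) = -150*(-5 + 0 + 0)*28 = -150*(-5)*28 = 750*28 = 21000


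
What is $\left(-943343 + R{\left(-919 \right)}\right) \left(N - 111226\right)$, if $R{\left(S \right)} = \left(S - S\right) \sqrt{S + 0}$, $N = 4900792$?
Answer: $-4518203559138$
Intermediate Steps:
$R{\left(S \right)} = 0$ ($R{\left(S \right)} = 0 \sqrt{S} = 0$)
$\left(-943343 + R{\left(-919 \right)}\right) \left(N - 111226\right) = \left(-943343 + 0\right) \left(4900792 - 111226\right) = \left(-943343\right) 4789566 = -4518203559138$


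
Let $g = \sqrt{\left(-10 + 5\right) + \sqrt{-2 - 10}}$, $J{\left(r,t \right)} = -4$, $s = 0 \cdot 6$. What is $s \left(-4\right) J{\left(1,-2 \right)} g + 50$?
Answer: $50$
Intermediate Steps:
$s = 0$
$g = \sqrt{-5 + 2 i \sqrt{3}}$ ($g = \sqrt{-5 + \sqrt{-12}} = \sqrt{-5 + 2 i \sqrt{3}} \approx 0.73579 + 2.354 i$)
$s \left(-4\right) J{\left(1,-2 \right)} g + 50 = 0 \left(-4\right) \left(-4\right) \sqrt{-5 + 2 i \sqrt{3}} + 50 = 0 \left(-4\right) \sqrt{-5 + 2 i \sqrt{3}} + 50 = 0 \sqrt{-5 + 2 i \sqrt{3}} + 50 = 0 + 50 = 50$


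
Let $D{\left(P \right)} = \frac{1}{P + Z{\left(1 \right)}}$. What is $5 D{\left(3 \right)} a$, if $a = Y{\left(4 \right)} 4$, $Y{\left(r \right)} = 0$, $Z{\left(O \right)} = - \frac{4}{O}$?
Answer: $0$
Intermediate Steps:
$D{\left(P \right)} = \frac{1}{-4 + P}$ ($D{\left(P \right)} = \frac{1}{P - \frac{4}{1}} = \frac{1}{P - 4} = \frac{1}{-4 + P}$)
$a = 0$ ($a = 0 \cdot 4 = 0$)
$5 D{\left(3 \right)} a = \frac{5}{-4 + 3} \cdot 0 = \frac{5}{-1} \cdot 0 = 5 \left(-1\right) 0 = \left(-5\right) 0 = 0$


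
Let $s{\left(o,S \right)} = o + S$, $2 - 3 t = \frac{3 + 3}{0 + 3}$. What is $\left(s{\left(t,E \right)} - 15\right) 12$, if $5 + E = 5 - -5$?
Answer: $-120$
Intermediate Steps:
$t = 0$ ($t = \frac{2}{3} - \frac{\left(3 + 3\right) \frac{1}{0 + 3}}{3} = \frac{2}{3} - \frac{6 \cdot \frac{1}{3}}{3} = \frac{2}{3} - \frac{2}{3} = 0$)
$E = 5$ ($E = -5 + \left(5 - -5\right) = -5 + \left(5 + 5\right) = -5 + 10 = 5$)
$s{\left(o,S \right)} = S + o$
$\left(s{\left(t,E \right)} - 15\right) 12 = \left(\left(5 + 0\right) - 15\right) 12 = \left(5 - 15\right) 12 = \left(-10\right) 12 = -120$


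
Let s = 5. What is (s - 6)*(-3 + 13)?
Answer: -10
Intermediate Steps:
(s - 6)*(-3 + 13) = (5 - 6)*(-3 + 13) = -1*10 = -10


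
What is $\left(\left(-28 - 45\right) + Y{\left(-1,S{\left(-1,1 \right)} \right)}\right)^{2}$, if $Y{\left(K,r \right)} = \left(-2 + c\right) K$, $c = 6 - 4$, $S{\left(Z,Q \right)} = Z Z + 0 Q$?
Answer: $5329$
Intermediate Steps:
$S{\left(Z,Q \right)} = Z^{2}$ ($S{\left(Z,Q \right)} = Z^{2} + 0 = Z^{2}$)
$c = 2$ ($c = 6 - 4 = 2$)
$Y{\left(K,r \right)} = 0$ ($Y{\left(K,r \right)} = \left(-2 + 2\right) K = 0 K = 0$)
$\left(\left(-28 - 45\right) + Y{\left(-1,S{\left(-1,1 \right)} \right)}\right)^{2} = \left(\left(-28 - 45\right) + 0\right)^{2} = \left(-73 + 0\right)^{2} = \left(-73\right)^{2} = 5329$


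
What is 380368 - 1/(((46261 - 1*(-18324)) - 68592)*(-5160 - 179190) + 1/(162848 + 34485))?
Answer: 55445483601488887835/145768002569851 ≈ 3.8037e+5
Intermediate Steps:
380368 - 1/(((46261 - 1*(-18324)) - 68592)*(-5160 - 179190) + 1/(162848 + 34485)) = 380368 - 1/(((46261 + 18324) - 68592)*(-184350) + 1/197333) = 380368 - 1/((64585 - 68592)*(-184350) + 1/197333) = 380368 - 1/(-4007*(-184350) + 1/197333) = 380368 - 1/(738690450 + 1/197333) = 380368 - 1/145768002569851/197333 = 380368 - 1*197333/145768002569851 = 380368 - 197333/145768002569851 = 55445483601488887835/145768002569851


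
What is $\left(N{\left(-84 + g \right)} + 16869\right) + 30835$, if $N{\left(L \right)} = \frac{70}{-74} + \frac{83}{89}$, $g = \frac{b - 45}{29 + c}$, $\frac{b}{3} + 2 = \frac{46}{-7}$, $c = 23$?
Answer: $\frac{157089228}{3293} \approx 47704.0$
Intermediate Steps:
$b = - \frac{180}{7}$ ($b = -6 + 3 \frac{46}{-7} = -6 + 3 \cdot 46 \left(- \frac{1}{7}\right) = -6 + 3 \left(- \frac{46}{7}\right) = -6 - \frac{138}{7} = - \frac{180}{7} \approx -25.714$)
$g = - \frac{495}{364}$ ($g = \frac{- \frac{180}{7} - 45}{29 + 23} = - \frac{495}{7 \cdot 52} = \left(- \frac{495}{7}\right) \frac{1}{52} = - \frac{495}{364} \approx -1.3599$)
$N{\left(L \right)} = - \frac{44}{3293}$ ($N{\left(L \right)} = 70 \left(- \frac{1}{74}\right) + 83 \cdot \frac{1}{89} = - \frac{35}{37} + \frac{83}{89} = - \frac{44}{3293}$)
$\left(N{\left(-84 + g \right)} + 16869\right) + 30835 = \left(- \frac{44}{3293} + 16869\right) + 30835 = \frac{55549573}{3293} + 30835 = \frac{157089228}{3293}$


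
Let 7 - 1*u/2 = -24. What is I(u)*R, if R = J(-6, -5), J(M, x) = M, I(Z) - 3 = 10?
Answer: -78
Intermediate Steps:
u = 62 (u = 14 - 2*(-24) = 14 + 48 = 62)
I(Z) = 13 (I(Z) = 3 + 10 = 13)
R = -6
I(u)*R = 13*(-6) = -78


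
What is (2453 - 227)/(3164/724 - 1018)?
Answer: -402906/183467 ≈ -2.1961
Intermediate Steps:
(2453 - 227)/(3164/724 - 1018) = 2226/(3164*(1/724) - 1018) = 2226/(791/181 - 1018) = 2226/(-183467/181) = 2226*(-181/183467) = -402906/183467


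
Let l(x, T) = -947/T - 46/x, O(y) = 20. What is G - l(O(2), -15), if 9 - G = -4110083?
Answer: 24660187/6 ≈ 4.1100e+6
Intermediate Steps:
G = 4110092 (G = 9 - 1*(-4110083) = 9 + 4110083 = 4110092)
G - l(O(2), -15) = 4110092 - (-947/(-15) - 46/20) = 4110092 - (-947*(-1/15) - 46*1/20) = 4110092 - (947/15 - 23/10) = 4110092 - 1*365/6 = 4110092 - 365/6 = 24660187/6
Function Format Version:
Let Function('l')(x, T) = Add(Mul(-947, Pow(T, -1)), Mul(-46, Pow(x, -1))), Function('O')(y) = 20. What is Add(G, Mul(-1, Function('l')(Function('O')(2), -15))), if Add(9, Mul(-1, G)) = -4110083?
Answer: Rational(24660187, 6) ≈ 4.1100e+6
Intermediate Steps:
G = 4110092 (G = Add(9, Mul(-1, -4110083)) = Add(9, 4110083) = 4110092)
Add(G, Mul(-1, Function('l')(Function('O')(2), -15))) = Add(4110092, Mul(-1, Add(Mul(-947, Pow(-15, -1)), Mul(-46, Pow(20, -1))))) = Add(4110092, Mul(-1, Add(Mul(-947, Rational(-1, 15)), Mul(-46, Rational(1, 20))))) = Add(4110092, Mul(-1, Add(Rational(947, 15), Rational(-23, 10)))) = Add(4110092, Mul(-1, Rational(365, 6))) = Add(4110092, Rational(-365, 6)) = Rational(24660187, 6)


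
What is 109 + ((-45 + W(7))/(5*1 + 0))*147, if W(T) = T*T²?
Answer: 44351/5 ≈ 8870.2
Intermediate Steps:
W(T) = T³
109 + ((-45 + W(7))/(5*1 + 0))*147 = 109 + ((-45 + 7³)/(5*1 + 0))*147 = 109 + ((-45 + 343)/(5 + 0))*147 = 109 + (298/5)*147 = 109 + 43806/5 = 44351/5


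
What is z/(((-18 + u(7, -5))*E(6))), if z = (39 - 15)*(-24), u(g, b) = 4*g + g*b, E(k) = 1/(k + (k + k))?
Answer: 10368/25 ≈ 414.72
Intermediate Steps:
E(k) = 1/(3*k) (E(k) = 1/(k + 2*k) = 1/(3*k))
u(g, b) = 4*g + b*g
z = -576 (z = 24*(-24) = -576)
z/(((-18 + u(7, -5))*E(6))) = -576*18/(-18 + 7*(4 - 5)) = -576*18/(-18 + 7*(-1)) = -576*18/(-18 - 7) = -576/((-25*1/18)) = -576/(-25/18) = -576*(-18/25) = 10368/25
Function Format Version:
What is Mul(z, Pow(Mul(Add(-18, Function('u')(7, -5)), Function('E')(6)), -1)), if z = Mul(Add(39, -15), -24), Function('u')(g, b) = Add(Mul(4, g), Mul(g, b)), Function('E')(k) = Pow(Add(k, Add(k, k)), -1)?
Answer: Rational(10368, 25) ≈ 414.72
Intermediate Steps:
Function('E')(k) = Mul(Rational(1, 3), Pow(k, -1)) (Function('E')(k) = Pow(Add(k, Mul(2, k)), -1) = Pow(Mul(3, k), -1) = Mul(Rational(1, 3), Pow(k, -1)))
Function('u')(g, b) = Add(Mul(4, g), Mul(b, g))
z = -576 (z = Mul(24, -24) = -576)
Mul(z, Pow(Mul(Add(-18, Function('u')(7, -5)), Function('E')(6)), -1)) = Mul(-576, Pow(Mul(Add(-18, Mul(7, Add(4, -5))), Mul(Rational(1, 3), Pow(6, -1))), -1)) = Mul(-576, Pow(Mul(Add(-18, Mul(7, -1)), Mul(Rational(1, 3), Rational(1, 6))), -1)) = Mul(-576, Pow(Mul(Add(-18, -7), Rational(1, 18)), -1)) = Mul(-576, Pow(Mul(-25, Rational(1, 18)), -1)) = Mul(-576, Pow(Rational(-25, 18), -1)) = Mul(-576, Rational(-18, 25)) = Rational(10368, 25)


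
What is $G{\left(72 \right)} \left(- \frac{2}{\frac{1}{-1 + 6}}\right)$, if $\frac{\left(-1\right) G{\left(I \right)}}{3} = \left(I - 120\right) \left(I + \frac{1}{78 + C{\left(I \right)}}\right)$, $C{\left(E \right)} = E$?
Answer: $- \frac{518448}{5} \approx -1.0369 \cdot 10^{5}$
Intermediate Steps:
$G{\left(I \right)} = - 3 \left(-120 + I\right) \left(I + \frac{1}{78 + I}\right)$ ($G{\left(I \right)} = - 3 \left(I - 120\right) \left(I + \frac{1}{78 + I}\right) = - 3 \left(-120 + I\right) \left(I + \frac{1}{78 + I}\right)$)
$G{\left(72 \right)} \left(- \frac{2}{\frac{1}{-1 + 6}}\right) = \frac{3 \left(120 - 72^{3} + 42 \cdot 72^{2} + 9359 \cdot 72\right)}{78 + 72} \left(- \frac{2}{\frac{1}{-1 + 6}}\right) = \frac{3 \left(120 - 373248 + 42 \cdot 5184 + 673848\right)}{150} \left(- \frac{2}{\frac{1}{5}}\right) = 3 \cdot \frac{1}{150} \left(120 - 373248 + 217728 + 673848\right) \left(- 2 \frac{1}{\frac{1}{5}}\right) = 3 \cdot \frac{1}{150} \cdot 518448 \left(\left(-2\right) 5\right) = \frac{259224}{25} \left(-10\right) = - \frac{518448}{5}$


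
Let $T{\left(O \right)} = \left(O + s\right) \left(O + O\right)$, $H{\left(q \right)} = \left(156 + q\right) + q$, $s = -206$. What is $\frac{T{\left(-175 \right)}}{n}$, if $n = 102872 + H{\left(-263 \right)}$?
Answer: $\frac{66675}{51251} \approx 1.301$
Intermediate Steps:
$H{\left(q \right)} = 156 + 2 q$
$T{\left(O \right)} = 2 O \left(-206 + O\right)$ ($T{\left(O \right)} = \left(O - 206\right) \left(O + O\right) = \left(-206 + O\right) 2 O = 2 O \left(-206 + O\right)$)
$n = 102502$ ($n = 102872 + \left(156 + 2 \left(-263\right)\right) = 102872 + \left(156 - 526\right) = 102872 - 370 = 102502$)
$\frac{T{\left(-175 \right)}}{n} = \frac{2 \left(-175\right) \left(-206 - 175\right)}{102502} = 2 \left(-175\right) \left(-381\right) \frac{1}{102502} = 133350 \cdot \frac{1}{102502} = \frac{66675}{51251}$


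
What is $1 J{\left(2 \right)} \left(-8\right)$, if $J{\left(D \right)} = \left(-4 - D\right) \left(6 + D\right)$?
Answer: $384$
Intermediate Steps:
$1 J{\left(2 \right)} \left(-8\right) = 1 \left(-24 - 2^{2} - 20\right) \left(-8\right) = 1 \left(-24 - 4 - 20\right) \left(-8\right) = 1 \left(-48\right) \left(-8\right) = \left(-48\right) \left(-8\right) = 384$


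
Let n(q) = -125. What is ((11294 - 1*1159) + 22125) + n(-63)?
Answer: 32135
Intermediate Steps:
((11294 - 1*1159) + 22125) + n(-63) = ((11294 - 1*1159) + 22125) - 125 = ((11294 - 1159) + 22125) - 125 = (10135 + 22125) - 125 = 32260 - 125 = 32135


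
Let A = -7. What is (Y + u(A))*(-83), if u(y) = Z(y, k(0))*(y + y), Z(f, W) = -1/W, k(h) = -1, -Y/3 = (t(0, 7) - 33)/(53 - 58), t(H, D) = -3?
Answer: 14774/5 ≈ 2954.8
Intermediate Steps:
Y = -108/5 (Y = -3*(-3 - 33)/(53 - 58) = -(-108)/(-5) = -(-108)*(-1)/5 = -3*36/5 = -108/5 ≈ -21.600)
u(y) = 2*y (u(y) = (-1/(-1))*(y + y) = (-1*(-1))*(2*y) = 1*(2*y) = 2*y)
(Y + u(A))*(-83) = (-108/5 + 2*(-7))*(-83) = (-108/5 - 14)*(-83) = -178/5*(-83) = 14774/5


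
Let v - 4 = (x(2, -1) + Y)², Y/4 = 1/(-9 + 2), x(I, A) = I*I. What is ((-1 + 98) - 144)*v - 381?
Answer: -54953/49 ≈ -1121.5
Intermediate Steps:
x(I, A) = I²
Y = -4/7 (Y = 4/(-9 + 2) = 4/(-7) = 4*(-⅐) = -4/7 ≈ -0.57143)
v = 772/49 (v = 4 + (2² - 4/7)² = 4 + (4 - 4/7)² = 4 + (24/7)² = 4 + 576/49 = 772/49 ≈ 15.755)
((-1 + 98) - 144)*v - 381 = ((-1 + 98) - 144)*(772/49) - 381 = (97 - 144)*(772/49) - 381 = -47*772/49 - 381 = -36284/49 - 381 = -54953/49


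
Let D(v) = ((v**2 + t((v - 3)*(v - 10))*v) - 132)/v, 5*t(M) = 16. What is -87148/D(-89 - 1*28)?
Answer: 16993860/21971 ≈ 773.47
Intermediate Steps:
t(M) = 16/5 (t(M) = (1/5)*16 = 16/5)
D(v) = (-132 + v**2 + 16*v/5)/v (D(v) = ((v**2 + 16*v/5) - 132)/v = (-132 + v**2 + 16*v/5)/v)
-87148/D(-89 - 1*28) = -87148/(16/5 + (-89 - 1*28) - 132/(-89 - 1*28)) = -87148/(16/5 + (-89 - 28) - 132/(-89 - 28)) = -87148/(16/5 - 117 - 132/(-117)) = -87148/(16/5 - 117 - 132*(-1/117)) = -87148/(16/5 - 117 + 44/39) = -87148/(-21971/195) = -87148*(-195/21971) = 16993860/21971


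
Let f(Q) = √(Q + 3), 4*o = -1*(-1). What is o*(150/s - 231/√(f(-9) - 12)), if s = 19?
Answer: 75/38 - 231/(4*√(-12 + I*√6)) ≈ 0.31511 + 16.418*I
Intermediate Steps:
o = ¼ (o = (-1*(-1))/4 = (¼)*1 = ¼ ≈ 0.25000)
f(Q) = √(3 + Q)
o*(150/s - 231/√(f(-9) - 12)) = (150/19 - 231/√(√(3 - 9) - 12))/4 = (150*(1/19) - 231/√(√(-6) - 12))/4 = (150/19 - 231/√(I*√6 - 12))/4 = (150/19 - 231/√(-12 + I*√6))/4 = 75/38 - 231/(4*√(-12 + I*√6))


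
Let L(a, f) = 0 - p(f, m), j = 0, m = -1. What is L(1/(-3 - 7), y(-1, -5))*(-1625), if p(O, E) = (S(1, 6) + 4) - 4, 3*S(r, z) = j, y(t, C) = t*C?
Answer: 0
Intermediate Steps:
y(t, C) = C*t
S(r, z) = 0 (S(r, z) = (⅓)*0 = 0)
p(O, E) = 0 (p(O, E) = (0 + 4) - 4 = 4 - 4 = 0)
L(a, f) = 0 (L(a, f) = 0 - 1*0 = 0 + 0 = 0)
L(1/(-3 - 7), y(-1, -5))*(-1625) = 0*(-1625) = 0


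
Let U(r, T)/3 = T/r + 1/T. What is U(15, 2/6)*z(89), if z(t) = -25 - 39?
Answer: -8704/15 ≈ -580.27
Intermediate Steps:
z(t) = -64
U(r, T) = 3/T + 3*T/r (U(r, T) = 3*(T/r + 1/T) = 3*(1/T + T/r) = 3/T + 3*T/r)
U(15, 2/6)*z(89) = (3/((2/6)) + 3*(2/6)/15)*(-64) = (3/((2*(1/6))) + 3*(2*(1/6))*(1/15))*(-64) = (3/(1/3) + 3*(1/3)*(1/15))*(-64) = (3*3 + 1/15)*(-64) = (9 + 1/15)*(-64) = (136/15)*(-64) = -8704/15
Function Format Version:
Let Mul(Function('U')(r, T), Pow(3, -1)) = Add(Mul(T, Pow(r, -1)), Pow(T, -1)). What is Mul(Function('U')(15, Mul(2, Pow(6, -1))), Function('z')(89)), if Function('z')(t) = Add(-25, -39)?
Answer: Rational(-8704, 15) ≈ -580.27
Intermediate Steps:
Function('z')(t) = -64
Function('U')(r, T) = Add(Mul(3, Pow(T, -1)), Mul(3, T, Pow(r, -1))) (Function('U')(r, T) = Mul(3, Add(Mul(T, Pow(r, -1)), Pow(T, -1))) = Mul(3, Add(Pow(T, -1), Mul(T, Pow(r, -1)))) = Add(Mul(3, Pow(T, -1)), Mul(3, T, Pow(r, -1))))
Mul(Function('U')(15, Mul(2, Pow(6, -1))), Function('z')(89)) = Mul(Add(Mul(3, Pow(Mul(2, Pow(6, -1)), -1)), Mul(3, Mul(2, Pow(6, -1)), Pow(15, -1))), -64) = Mul(Add(Mul(3, Pow(Mul(2, Rational(1, 6)), -1)), Mul(3, Mul(2, Rational(1, 6)), Rational(1, 15))), -64) = Mul(Add(Mul(3, Pow(Rational(1, 3), -1)), Mul(3, Rational(1, 3), Rational(1, 15))), -64) = Mul(Add(Mul(3, 3), Rational(1, 15)), -64) = Mul(Add(9, Rational(1, 15)), -64) = Mul(Rational(136, 15), -64) = Rational(-8704, 15)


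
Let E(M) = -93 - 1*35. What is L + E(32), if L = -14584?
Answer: -14712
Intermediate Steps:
E(M) = -128 (E(M) = -93 - 35 = -128)
L + E(32) = -14584 - 128 = -14712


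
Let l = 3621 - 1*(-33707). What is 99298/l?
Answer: 49649/18664 ≈ 2.6601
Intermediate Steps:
l = 37328 (l = 3621 + 33707 = 37328)
99298/l = 99298/37328 = 99298*(1/37328) = 49649/18664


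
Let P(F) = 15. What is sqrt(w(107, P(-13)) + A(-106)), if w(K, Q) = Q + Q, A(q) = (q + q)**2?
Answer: sqrt(44974) ≈ 212.07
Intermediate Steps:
A(q) = 4*q**2 (A(q) = (2*q)**2 = 4*q**2)
w(K, Q) = 2*Q
sqrt(w(107, P(-13)) + A(-106)) = sqrt(2*15 + 4*(-106)**2) = sqrt(30 + 4*11236) = sqrt(30 + 44944) = sqrt(44974)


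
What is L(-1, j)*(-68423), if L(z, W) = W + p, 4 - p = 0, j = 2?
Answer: -410538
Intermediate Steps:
p = 4 (p = 4 - 1*0 = 4 + 0 = 4)
L(z, W) = 4 + W (L(z, W) = W + 4 = 4 + W)
L(-1, j)*(-68423) = (4 + 2)*(-68423) = 6*(-68423) = -410538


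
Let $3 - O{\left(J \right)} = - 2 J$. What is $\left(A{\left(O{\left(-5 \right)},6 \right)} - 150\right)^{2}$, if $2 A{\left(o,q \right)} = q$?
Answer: $21609$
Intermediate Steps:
$O{\left(J \right)} = 3 + 2 J$ ($O{\left(J \right)} = 3 - - 2 J = 3 + 2 J$)
$A{\left(o,q \right)} = \frac{q}{2}$
$\left(A{\left(O{\left(-5 \right)},6 \right)} - 150\right)^{2} = \left(\frac{1}{2} \cdot 6 - 150\right)^{2} = \left(3 - 150\right)^{2} = \left(-147\right)^{2} = 21609$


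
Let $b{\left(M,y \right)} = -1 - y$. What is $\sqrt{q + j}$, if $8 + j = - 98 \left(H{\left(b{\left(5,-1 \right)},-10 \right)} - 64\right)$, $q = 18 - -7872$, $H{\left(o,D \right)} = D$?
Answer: $\sqrt{15134} \approx 123.02$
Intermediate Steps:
$q = 7890$ ($q = 18 + 7872 = 7890$)
$j = 7244$ ($j = -8 - 98 \left(-10 - 64\right) = -8 - -7252 = -8 + 7252 = 7244$)
$\sqrt{q + j} = \sqrt{7890 + 7244} = \sqrt{15134}$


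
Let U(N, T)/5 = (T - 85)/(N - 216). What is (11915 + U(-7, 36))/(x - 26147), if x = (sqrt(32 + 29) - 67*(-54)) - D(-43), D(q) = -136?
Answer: -29752347485/55911272262 - 1328645*sqrt(61)/55911272262 ≈ -0.53232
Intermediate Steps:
U(N, T) = 5*(-85 + T)/(-216 + N) (U(N, T) = 5*((T - 85)/(N - 216)) = 5*((-85 + T)/(-216 + N)) = 5*(-85 + T)/(-216 + N))
x = 3754 + sqrt(61) (x = (sqrt(32 + 29) - 67*(-54)) - 1*(-136) = (sqrt(61) + 3618) + 136 = (3618 + sqrt(61)) + 136 = 3754 + sqrt(61) ≈ 3761.8)
(11915 + U(-7, 36))/(x - 26147) = (11915 + 5*(-85 + 36)/(-216 - 7))/((3754 + sqrt(61)) - 26147) = (11915 + 5*(-49)/(-223))/(-22393 + sqrt(61)) = (11915 + 5*(-1/223)*(-49))/(-22393 + sqrt(61)) = (11915 + 245/223)/(-22393 + sqrt(61)) = 2657290/(223*(-22393 + sqrt(61)))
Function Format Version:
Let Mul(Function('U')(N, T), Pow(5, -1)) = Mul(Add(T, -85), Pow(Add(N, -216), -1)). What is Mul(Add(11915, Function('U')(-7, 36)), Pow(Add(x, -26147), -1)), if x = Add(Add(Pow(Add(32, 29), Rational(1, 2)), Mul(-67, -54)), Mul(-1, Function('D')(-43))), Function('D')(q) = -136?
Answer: Add(Rational(-29752347485, 55911272262), Mul(Rational(-1328645, 55911272262), Pow(61, Rational(1, 2)))) ≈ -0.53232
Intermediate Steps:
Function('U')(N, T) = Mul(5, Pow(Add(-216, N), -1), Add(-85, T)) (Function('U')(N, T) = Mul(5, Mul(Add(T, -85), Pow(Add(N, -216), -1))) = Mul(5, Mul(Add(-85, T), Pow(Add(-216, N), -1))) = Mul(5, Mul(Pow(Add(-216, N), -1), Add(-85, T))) = Mul(5, Pow(Add(-216, N), -1), Add(-85, T)))
x = Add(3754, Pow(61, Rational(1, 2))) (x = Add(Add(Pow(Add(32, 29), Rational(1, 2)), Mul(-67, -54)), Mul(-1, -136)) = Add(Add(Pow(61, Rational(1, 2)), 3618), 136) = Add(Add(3618, Pow(61, Rational(1, 2))), 136) = Add(3754, Pow(61, Rational(1, 2))) ≈ 3761.8)
Mul(Add(11915, Function('U')(-7, 36)), Pow(Add(x, -26147), -1)) = Mul(Add(11915, Mul(5, Pow(Add(-216, -7), -1), Add(-85, 36))), Pow(Add(Add(3754, Pow(61, Rational(1, 2))), -26147), -1)) = Mul(Add(11915, Mul(5, Pow(-223, -1), -49)), Pow(Add(-22393, Pow(61, Rational(1, 2))), -1)) = Mul(Add(11915, Mul(5, Rational(-1, 223), -49)), Pow(Add(-22393, Pow(61, Rational(1, 2))), -1)) = Mul(Add(11915, Rational(245, 223)), Pow(Add(-22393, Pow(61, Rational(1, 2))), -1)) = Mul(Rational(2657290, 223), Pow(Add(-22393, Pow(61, Rational(1, 2))), -1))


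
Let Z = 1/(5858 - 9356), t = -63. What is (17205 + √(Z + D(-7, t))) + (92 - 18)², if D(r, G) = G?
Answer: 22681 + 5*I*√30834870/3498 ≈ 22681.0 + 7.9373*I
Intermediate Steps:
Z = -1/3498 (Z = 1/(-3498) = -1/3498 ≈ -0.00028588)
(17205 + √(Z + D(-7, t))) + (92 - 18)² = (17205 + √(-1/3498 - 63)) + (92 - 18)² = (17205 + √(-220375/3498)) + 74² = (17205 + 5*I*√30834870/3498) + 5476 = 22681 + 5*I*√30834870/3498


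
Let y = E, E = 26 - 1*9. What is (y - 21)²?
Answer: 16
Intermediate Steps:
E = 17 (E = 26 - 9 = 17)
y = 17
(y - 21)² = (17 - 21)² = (-4)² = 16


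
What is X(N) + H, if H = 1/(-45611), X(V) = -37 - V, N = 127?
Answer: -7480205/45611 ≈ -164.00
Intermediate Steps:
H = -1/45611 ≈ -2.1925e-5
X(N) + H = (-37 - 1*127) - 1/45611 = (-37 - 127) - 1/45611 = -164 - 1/45611 = -7480205/45611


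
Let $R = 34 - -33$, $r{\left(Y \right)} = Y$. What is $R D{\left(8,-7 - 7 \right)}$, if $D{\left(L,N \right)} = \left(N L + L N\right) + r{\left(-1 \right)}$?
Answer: $-15075$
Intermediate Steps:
$D{\left(L,N \right)} = -1 + 2 L N$ ($D{\left(L,N \right)} = \left(N L + L N\right) - 1 = \left(L N + L N\right) - 1 = 2 L N - 1 = -1 + 2 L N$)
$R = 67$ ($R = 34 + 33 = 67$)
$R D{\left(8,-7 - 7 \right)} = 67 \left(-1 + 2 \cdot 8 \left(-7 - 7\right)\right) = 67 \left(-1 + 2 \cdot 8 \left(-14\right)\right) = 67 \left(-1 - 224\right) = 67 \left(-225\right) = -15075$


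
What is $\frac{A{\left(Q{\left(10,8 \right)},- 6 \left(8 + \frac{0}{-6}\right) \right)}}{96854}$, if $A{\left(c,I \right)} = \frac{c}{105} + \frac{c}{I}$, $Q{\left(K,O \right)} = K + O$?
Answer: $- \frac{57}{27119120} \approx -2.1018 \cdot 10^{-6}$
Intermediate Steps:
$A{\left(c,I \right)} = \frac{c}{105} + \frac{c}{I}$ ($A{\left(c,I \right)} = c \frac{1}{105} + \frac{c}{I} = \frac{c}{105} + \frac{c}{I}$)
$\frac{A{\left(Q{\left(10,8 \right)},- 6 \left(8 + \frac{0}{-6}\right) \right)}}{96854} = \frac{\frac{10 + 8}{105} + \frac{10 + 8}{\left(-6\right) \left(8 + \frac{0}{-6}\right)}}{96854} = \left(\frac{1}{105} \cdot 18 + \frac{18}{\left(-6\right) \left(8 + 0 \left(- \frac{1}{6}\right)\right)}\right) \frac{1}{96854} = \left(\frac{6}{35} + \frac{18}{\left(-6\right) \left(8 + 0\right)}\right) \frac{1}{96854} = \left(\frac{6}{35} + \frac{18}{\left(-6\right) 8}\right) \frac{1}{96854} = \left(\frac{6}{35} + \frac{18}{-48}\right) \frac{1}{96854} = \left(\frac{6}{35} + 18 \left(- \frac{1}{48}\right)\right) \frac{1}{96854} = \left(\frac{6}{35} - \frac{3}{8}\right) \frac{1}{96854} = \left(- \frac{57}{280}\right) \frac{1}{96854} = - \frac{57}{27119120}$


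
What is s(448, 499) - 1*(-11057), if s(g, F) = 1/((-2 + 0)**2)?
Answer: 44229/4 ≈ 11057.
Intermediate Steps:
s(g, F) = 1/4 (s(g, F) = 1/((-2)**2) = 1/4)
s(448, 499) - 1*(-11057) = 1/4 - 1*(-11057) = 1/4 + 11057 = 44229/4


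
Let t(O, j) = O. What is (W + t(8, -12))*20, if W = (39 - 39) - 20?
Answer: -240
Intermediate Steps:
W = -20 (W = 0 - 20 = -20)
(W + t(8, -12))*20 = (-20 + 8)*20 = -12*20 = -240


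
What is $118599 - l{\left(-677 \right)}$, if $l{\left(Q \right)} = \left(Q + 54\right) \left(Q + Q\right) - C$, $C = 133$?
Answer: $-724810$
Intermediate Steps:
$l{\left(Q \right)} = -133 + 2 Q \left(54 + Q\right)$ ($l{\left(Q \right)} = \left(Q + 54\right) \left(Q + Q\right) - 133 = \left(54 + Q\right) 2 Q - 133 = 2 Q \left(54 + Q\right) - 133 = -133 + 2 Q \left(54 + Q\right)$)
$118599 - l{\left(-677 \right)} = 118599 - \left(-133 + 2 \left(-677\right)^{2} + 108 \left(-677\right)\right) = 118599 - \left(-133 + 2 \cdot 458329 - 73116\right) = 118599 - \left(-133 + 916658 - 73116\right) = 118599 - 843409 = -724810$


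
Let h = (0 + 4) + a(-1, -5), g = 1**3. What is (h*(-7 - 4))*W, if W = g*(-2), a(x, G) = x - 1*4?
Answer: -22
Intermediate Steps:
a(x, G) = -4 + x (a(x, G) = x - 4 = -4 + x)
g = 1
h = -1 (h = (0 + 4) + (-4 - 1) = 4 - 5 = -1)
W = -2 (W = 1*(-2) = -2)
(h*(-7 - 4))*W = -(-7 - 4)*(-2) = -1*(-11)*(-2) = 11*(-2) = -22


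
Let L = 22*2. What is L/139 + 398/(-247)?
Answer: -44454/34333 ≈ -1.2948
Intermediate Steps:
L = 44
L/139 + 398/(-247) = 44/139 + 398/(-247) = 44*(1/139) + 398*(-1/247) = 44/139 - 398/247 = -44454/34333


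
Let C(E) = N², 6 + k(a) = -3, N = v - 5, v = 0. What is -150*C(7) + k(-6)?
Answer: -3759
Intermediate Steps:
N = -5 (N = 0 - 5 = -5)
k(a) = -9 (k(a) = -6 - 3 = -9)
C(E) = 25 (C(E) = (-5)² = 25)
-150*C(7) + k(-6) = -150*25 - 9 = -3750 - 9 = -3759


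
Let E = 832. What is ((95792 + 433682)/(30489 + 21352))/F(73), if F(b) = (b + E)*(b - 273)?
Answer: -264737/4691610500 ≈ -5.6428e-5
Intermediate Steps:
F(b) = (-273 + b)*(832 + b) (F(b) = (b + 832)*(b - 273) = (832 + b)*(-273 + b) = (-273 + b)*(832 + b))
((95792 + 433682)/(30489 + 21352))/F(73) = ((95792 + 433682)/(30489 + 21352))/(-227136 + 73² + 559*73) = (529474/51841)/(-227136 + 5329 + 40807) = (529474*(1/51841))/(-181000) = (529474/51841)*(-1/181000) = -264737/4691610500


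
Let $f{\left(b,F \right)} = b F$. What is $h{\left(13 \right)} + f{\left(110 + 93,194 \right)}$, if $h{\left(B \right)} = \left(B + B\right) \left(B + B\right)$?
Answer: $40058$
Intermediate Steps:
$f{\left(b,F \right)} = F b$
$h{\left(B \right)} = 4 B^{2}$ ($h{\left(B \right)} = 2 B 2 B = 4 B^{2}$)
$h{\left(13 \right)} + f{\left(110 + 93,194 \right)} = 4 \cdot 13^{2} + 194 \left(110 + 93\right) = 4 \cdot 169 + 194 \cdot 203 = 676 + 39382 = 40058$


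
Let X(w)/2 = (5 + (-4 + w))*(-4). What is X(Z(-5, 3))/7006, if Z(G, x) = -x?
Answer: 8/3503 ≈ 0.0022838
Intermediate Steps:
X(w) = -8 - 8*w (X(w) = 2*((5 + (-4 + w))*(-4)) = 2*((1 + w)*(-4)) = 2*(-4 - 4*w) = -8 - 8*w)
X(Z(-5, 3))/7006 = (-8 - (-8)*3)/7006 = (-8 - 8*(-3))*(1/7006) = (-8 + 24)*(1/7006) = 16*(1/7006) = 8/3503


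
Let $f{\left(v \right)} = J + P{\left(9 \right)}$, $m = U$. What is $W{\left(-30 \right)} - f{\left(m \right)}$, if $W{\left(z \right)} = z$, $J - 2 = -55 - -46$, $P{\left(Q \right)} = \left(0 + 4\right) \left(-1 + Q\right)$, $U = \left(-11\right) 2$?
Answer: $-55$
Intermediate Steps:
$U = -22$
$P{\left(Q \right)} = -4 + 4 Q$ ($P{\left(Q \right)} = 4 \left(-1 + Q\right) = -4 + 4 Q$)
$J = -7$ ($J = 2 - 9 = -7$)
$m = -22$
$f{\left(v \right)} = 25$ ($f{\left(v \right)} = -7 + \left(-4 + 4 \cdot 9\right) = -7 + \left(-4 + 36\right) = -7 + 32 = 25$)
$W{\left(-30 \right)} - f{\left(m \right)} = -30 - 25 = -55$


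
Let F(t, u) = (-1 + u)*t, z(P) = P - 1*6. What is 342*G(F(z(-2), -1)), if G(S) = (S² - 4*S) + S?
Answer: 71136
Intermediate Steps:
z(P) = -6 + P (z(P) = P - 6 = -6 + P)
F(t, u) = t*(-1 + u)
G(S) = S² - 3*S
342*G(F(z(-2), -1)) = 342*(((-6 - 2)*(-1 - 1))*(-3 + (-6 - 2)*(-1 - 1))) = 342*((-8*(-2))*(-3 - 8*(-2))) = 342*(16*(-3 + 16)) = 342*(16*13) = 342*208 = 71136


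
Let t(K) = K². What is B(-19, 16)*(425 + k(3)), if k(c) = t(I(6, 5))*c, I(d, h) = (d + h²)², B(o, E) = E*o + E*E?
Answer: -133007424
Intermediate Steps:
B(o, E) = E² + E*o (B(o, E) = E*o + E² = E² + E*o)
k(c) = 923521*c (k(c) = ((6 + 5²)²)²*c = ((6 + 25)²)²*c = (31²)²*c = 961²*c = 923521*c)
B(-19, 16)*(425 + k(3)) = (16*(16 - 19))*(425 + 923521*3) = (16*(-3))*(425 + 2770563) = -48*2770988 = -133007424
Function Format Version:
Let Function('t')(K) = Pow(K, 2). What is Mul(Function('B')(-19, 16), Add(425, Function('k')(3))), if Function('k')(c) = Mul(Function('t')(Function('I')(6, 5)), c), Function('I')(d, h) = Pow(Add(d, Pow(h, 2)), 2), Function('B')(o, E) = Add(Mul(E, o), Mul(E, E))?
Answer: -133007424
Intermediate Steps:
Function('B')(o, E) = Add(Pow(E, 2), Mul(E, o)) (Function('B')(o, E) = Add(Mul(E, o), Pow(E, 2)) = Add(Pow(E, 2), Mul(E, o)))
Function('k')(c) = Mul(923521, c) (Function('k')(c) = Mul(Pow(Pow(Add(6, Pow(5, 2)), 2), 2), c) = Mul(Pow(Pow(Add(6, 25), 2), 2), c) = Mul(Pow(Pow(31, 2), 2), c) = Mul(Pow(961, 2), c) = Mul(923521, c))
Mul(Function('B')(-19, 16), Add(425, Function('k')(3))) = Mul(Mul(16, Add(16, -19)), Add(425, Mul(923521, 3))) = Mul(Mul(16, -3), Add(425, 2770563)) = Mul(-48, 2770988) = -133007424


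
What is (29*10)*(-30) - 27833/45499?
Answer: -395869133/45499 ≈ -8700.6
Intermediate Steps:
(29*10)*(-30) - 27833/45499 = 290*(-30) - 27833/45499 = -8700 - 1*27833/45499 = -8700 - 27833/45499 = -395869133/45499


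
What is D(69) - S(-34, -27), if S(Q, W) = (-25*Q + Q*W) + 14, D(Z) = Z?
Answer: -1713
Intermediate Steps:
S(Q, W) = 14 - 25*Q + Q*W
D(69) - S(-34, -27) = 69 - (14 - 25*(-34) - 34*(-27)) = 69 - (14 + 850 + 918) = 69 - 1*1782 = 69 - 1782 = -1713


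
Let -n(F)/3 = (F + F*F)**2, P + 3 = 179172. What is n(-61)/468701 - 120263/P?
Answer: -7256596157563/83976689469 ≈ -86.412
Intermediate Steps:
P = 179169 (P = -3 + 179172 = 179169)
n(F) = -3*(F + F**2)**2 (n(F) = -3*(F + F*F)**2 = -3*(F + F**2)**2)
n(-61)/468701 - 120263/P = -3*(-61)**2*(1 - 61)**2/468701 - 120263/179169 = -3*3721*(-60)**2*(1/468701) - 120263*1/179169 = -3*3721*3600*(1/468701) - 120263/179169 = -40186800*1/468701 - 120263/179169 = -40186800/468701 - 120263/179169 = -7256596157563/83976689469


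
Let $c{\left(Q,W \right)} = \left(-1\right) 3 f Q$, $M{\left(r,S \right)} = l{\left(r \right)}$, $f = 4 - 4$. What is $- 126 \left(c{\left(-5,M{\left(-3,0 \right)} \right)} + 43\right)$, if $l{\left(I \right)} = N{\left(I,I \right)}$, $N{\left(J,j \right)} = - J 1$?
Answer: $-5418$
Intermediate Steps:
$N{\left(J,j \right)} = - J$
$f = 0$
$l{\left(I \right)} = - I$
$M{\left(r,S \right)} = - r$
$c{\left(Q,W \right)} = 0$ ($c{\left(Q,W \right)} = \left(-1\right) 3 \cdot 0 Q = \left(-3\right) 0 Q = 0 Q = 0$)
$- 126 \left(c{\left(-5,M{\left(-3,0 \right)} \right)} + 43\right) = - 126 \left(0 + 43\right) = \left(-126\right) 43 = -5418$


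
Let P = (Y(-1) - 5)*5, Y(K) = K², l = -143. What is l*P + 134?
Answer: 2994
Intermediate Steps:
P = -20 (P = ((-1)² - 5)*5 = (1 - 5)*5 = -4*5 = -20)
l*P + 134 = -143*(-20) + 134 = 2860 + 134 = 2994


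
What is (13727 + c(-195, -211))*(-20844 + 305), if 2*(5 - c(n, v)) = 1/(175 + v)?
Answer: -20307011995/72 ≈ -2.8204e+8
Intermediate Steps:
c(n, v) = 5 - 1/(2*(175 + v))
(13727 + c(-195, -211))*(-20844 + 305) = (13727 + (1749 + 10*(-211))/(2*(175 - 211)))*(-20844 + 305) = (13727 + (½)*(1749 - 2110)/(-36))*(-20539) = (13727 + (½)*(-1/36)*(-361))*(-20539) = (13727 + 361/72)*(-20539) = (988705/72)*(-20539) = -20307011995/72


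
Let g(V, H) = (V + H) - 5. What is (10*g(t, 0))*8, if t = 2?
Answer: -240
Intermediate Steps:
g(V, H) = -5 + H + V (g(V, H) = (H + V) - 5 = -5 + H + V)
(10*g(t, 0))*8 = (10*(-5 + 0 + 2))*8 = (10*(-3))*8 = -30*8 = -240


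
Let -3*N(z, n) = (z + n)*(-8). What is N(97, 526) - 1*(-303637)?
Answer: 915895/3 ≈ 3.0530e+5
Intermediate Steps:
N(z, n) = 8*n/3 + 8*z/3 (N(z, n) = -(z + n)*(-8)/3 = -(n + z)*(-8)/3 = -(-8*n - 8*z)/3 = 8*n/3 + 8*z/3)
N(97, 526) - 1*(-303637) = ((8/3)*526 + (8/3)*97) - 1*(-303637) = (4208/3 + 776/3) + 303637 = 4984/3 + 303637 = 915895/3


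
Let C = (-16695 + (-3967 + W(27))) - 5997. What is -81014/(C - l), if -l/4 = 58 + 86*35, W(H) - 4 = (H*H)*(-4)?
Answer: 81014/17299 ≈ 4.6832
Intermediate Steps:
W(H) = 4 - 4*H**2 (W(H) = 4 + (H*H)*(-4) = 4 + H**2*(-4) = 4 - 4*H**2)
C = -29571 (C = (-16695 + (-3967 + (4 - 4*27**2))) - 5997 = (-16695 + (-3967 + (4 - 4*729))) - 5997 = (-16695 + (-3967 + (4 - 2916))) - 5997 = (-16695 + (-3967 - 2912)) - 5997 = (-16695 - 6879) - 5997 = -23574 - 5997 = -29571)
l = -12272 (l = -4*(58 + 86*35) = -4*(58 + 3010) = -4*3068 = -12272)
-81014/(C - l) = -81014/(-29571 - 1*(-12272)) = -81014/(-29571 + 12272) = -81014/(-17299) = -81014*(-1/17299) = 81014/17299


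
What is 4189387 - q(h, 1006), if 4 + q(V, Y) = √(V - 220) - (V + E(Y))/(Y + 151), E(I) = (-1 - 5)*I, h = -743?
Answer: 4847118608/1157 - 3*I*√107 ≈ 4.1894e+6 - 31.032*I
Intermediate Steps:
E(I) = -6*I
q(V, Y) = -4 + √(-220 + V) - (V - 6*Y)/(151 + Y) (q(V, Y) = -4 + (√(V - 220) - (V - 6*Y)/(Y + 151)) = -4 + (√(-220 + V) - (V - 6*Y)/(151 + Y)) = -4 + √(-220 + V) - (V - 6*Y)/(151 + Y))
4189387 - q(h, 1006) = 4189387 - (-604 - 1*(-743) + 2*1006 + 151*√(-220 - 743) + 1006*√(-220 - 743))/(151 + 1006) = 4189387 - (-604 + 743 + 2012 + 151*√(-963) + 1006*√(-963))/1157 = 4189387 - (-604 + 743 + 2012 + 151*(3*I*√107) + 1006*(3*I*√107))/1157 = 4189387 - (-604 + 743 + 2012 + 453*I*√107 + 3018*I*√107)/1157 = 4189387 - (2151 + 3471*I*√107)/1157 = 4189387 - (2151/1157 + 3*I*√107) = 4189387 + (-2151/1157 - 3*I*√107) = 4847118608/1157 - 3*I*√107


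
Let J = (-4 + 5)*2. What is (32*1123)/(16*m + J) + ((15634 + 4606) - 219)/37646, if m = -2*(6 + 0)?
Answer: -674521333/3576370 ≈ -188.60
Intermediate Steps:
J = 2 (J = 1*2 = 2)
m = -12 (m = -2*6 = -12)
(32*1123)/(16*m + J) + ((15634 + 4606) - 219)/37646 = (32*1123)/(16*(-12) + 2) + ((15634 + 4606) - 219)/37646 = 35936/(-192 + 2) + (20240 - 219)*(1/37646) = 35936/(-190) + 20021*(1/37646) = 35936*(-1/190) + 20021/37646 = -17968/95 + 20021/37646 = -674521333/3576370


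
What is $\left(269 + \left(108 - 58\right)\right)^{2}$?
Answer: $101761$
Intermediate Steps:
$\left(269 + \left(108 - 58\right)\right)^{2} = \left(269 + 50\right)^{2} = 319^{2} = 101761$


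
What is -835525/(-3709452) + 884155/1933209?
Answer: 1631658327595/2390381997156 ≈ 0.68259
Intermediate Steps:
-835525/(-3709452) + 884155/1933209 = -835525*(-1/3709452) + 884155*(1/1933209) = 835525/3709452 + 884155/1933209 = 1631658327595/2390381997156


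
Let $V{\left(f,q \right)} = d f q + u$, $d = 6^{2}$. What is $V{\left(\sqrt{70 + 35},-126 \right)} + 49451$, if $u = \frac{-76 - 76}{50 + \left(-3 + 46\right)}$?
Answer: $\frac{4598791}{93} - 4536 \sqrt{105} \approx 2969.2$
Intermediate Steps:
$d = 36$
$u = - \frac{152}{93}$ ($u = - \frac{152}{50 + 43} = - \frac{152}{93} \approx -1.6344$)
$V{\left(f,q \right)} = - \frac{152}{93} + 36 f q$ ($V{\left(f,q \right)} = 36 f q - \frac{152}{93} = - \frac{152}{93} + 36 f q$)
$V{\left(\sqrt{70 + 35},-126 \right)} + 49451 = \left(- \frac{152}{93} + 36 \sqrt{70 + 35} \left(-126\right)\right) + 49451 = \left(- \frac{152}{93} + 36 \sqrt{105} \left(-126\right)\right) + 49451 = \left(- \frac{152}{93} - 4536 \sqrt{105}\right) + 49451 = \frac{4598791}{93} - 4536 \sqrt{105}$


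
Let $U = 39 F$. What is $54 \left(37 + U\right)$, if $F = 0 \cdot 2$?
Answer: $1998$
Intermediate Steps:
$F = 0$
$U = 0$ ($U = 39 \cdot 0 = 0$)
$54 \left(37 + U\right) = 54 \left(37 + 0\right) = 54 \cdot 37 = 1998$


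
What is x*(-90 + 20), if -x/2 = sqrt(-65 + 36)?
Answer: 140*I*sqrt(29) ≈ 753.92*I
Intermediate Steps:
x = -2*I*sqrt(29) (x = -2*sqrt(-65 + 36) = -2*I*sqrt(29) ≈ -10.77*I)
x*(-90 + 20) = (-2*I*sqrt(29))*(-90 + 20) = -2*I*sqrt(29)*(-70) = 140*I*sqrt(29)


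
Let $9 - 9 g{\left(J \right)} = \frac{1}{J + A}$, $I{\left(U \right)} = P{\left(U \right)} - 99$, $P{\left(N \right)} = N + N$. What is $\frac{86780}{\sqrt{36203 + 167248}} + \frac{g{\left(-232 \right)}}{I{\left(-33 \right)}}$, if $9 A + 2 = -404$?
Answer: $- \frac{499}{82302} + \frac{86780 \sqrt{203451}}{203451} \approx 192.39$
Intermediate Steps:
$P{\left(N \right)} = 2 N$
$I{\left(U \right)} = -99 + 2 U$ ($I{\left(U \right)} = 2 U - 99 = -99 + 2 U$)
$A = - \frac{406}{9}$ ($A = - \frac{2}{9} + \frac{1}{9} \left(-404\right) = - \frac{2}{9} - \frac{404}{9} = - \frac{406}{9} \approx -45.111$)
$g{\left(J \right)} = 1 - \frac{1}{9 \left(- \frac{406}{9} + J\right)}$ ($g{\left(J \right)} = 1 - \frac{1}{9 \left(J - \frac{406}{9}\right)} = 1 - \frac{1}{9 \left(- \frac{406}{9} + J\right)}$)
$\frac{86780}{\sqrt{36203 + 167248}} + \frac{g{\left(-232 \right)}}{I{\left(-33 \right)}} = \frac{86780}{\sqrt{36203 + 167248}} + \frac{\frac{1}{-406 + 9 \left(-232\right)} \left(-407 + 9 \left(-232\right)\right)}{-99 + 2 \left(-33\right)} = \frac{86780}{\sqrt{203451}} + \frac{\frac{1}{-406 - 2088} \left(-407 - 2088\right)}{-99 - 66} = 86780 \frac{\sqrt{203451}}{203451} + \frac{\frac{1}{-2494} \left(-2495\right)}{-165} = \frac{86780 \sqrt{203451}}{203451} + \left(- \frac{1}{2494}\right) \left(-2495\right) \left(- \frac{1}{165}\right) = \frac{86780 \sqrt{203451}}{203451} + \frac{2495}{2494} \left(- \frac{1}{165}\right) = \frac{86780 \sqrt{203451}}{203451} - \frac{499}{82302} = - \frac{499}{82302} + \frac{86780 \sqrt{203451}}{203451}$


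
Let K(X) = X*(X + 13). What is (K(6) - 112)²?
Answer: 4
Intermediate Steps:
K(X) = X*(13 + X)
(K(6) - 112)² = (6*(13 + 6) - 112)² = (6*19 - 112)² = (114 - 112)² = 2² = 4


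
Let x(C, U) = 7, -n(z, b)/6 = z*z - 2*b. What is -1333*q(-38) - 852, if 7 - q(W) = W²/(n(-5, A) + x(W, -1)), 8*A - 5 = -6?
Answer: -6792591/289 ≈ -23504.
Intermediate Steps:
A = -⅛ (A = 5/8 + (⅛)*(-6) = 5/8 - ¾ = -⅛ ≈ -0.12500)
n(z, b) = -6*z² + 12*b (n(z, b) = -6*(z*z - 2*b) = -6*(z² - 2*b) = -6*z² + 12*b)
q(W) = 7 + 2*W²/289 (q(W) = 7 - W²/((-6*(-5)² + 12*(-⅛)) + 7) = 7 - W²/((-6*25 - 3/2) + 7) = 7 - W²/((-150 - 3/2) + 7) = 7 - W²/(-303/2 + 7) = 7 - W²/(-289/2) = 7 - (-2)*W²/289 = 7 + 2*W²/289)
-1333*q(-38) - 852 = -1333*(7 + (2/289)*(-38)²) - 852 = -1333*(7 + (2/289)*1444) - 852 = -1333*(7 + 2888/289) - 852 = -1333*4911/289 - 852 = -6546363/289 - 852 = -6792591/289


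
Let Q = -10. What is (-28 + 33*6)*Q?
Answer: -1700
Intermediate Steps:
(-28 + 33*6)*Q = (-28 + 33*6)*(-10) = (-28 + 198)*(-10) = 170*(-10) = -1700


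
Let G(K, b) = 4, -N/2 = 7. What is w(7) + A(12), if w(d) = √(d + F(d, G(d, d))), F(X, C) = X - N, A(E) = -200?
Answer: -200 + 2*√7 ≈ -194.71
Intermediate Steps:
N = -14 (N = -2*7 = -14)
F(X, C) = 14 + X (F(X, C) = X - 1*(-14) = X + 14 = 14 + X)
w(d) = √(14 + 2*d) (w(d) = √(d + (14 + d)) = √(14 + 2*d))
w(7) + A(12) = √(14 + 2*7) - 200 = √(14 + 14) - 200 = √28 - 200 = 2*√7 - 200 = -200 + 2*√7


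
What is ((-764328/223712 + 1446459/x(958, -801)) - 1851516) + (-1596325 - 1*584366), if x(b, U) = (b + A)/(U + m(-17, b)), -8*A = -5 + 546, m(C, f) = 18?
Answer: -1056537357307611/199187572 ≈ -5.3042e+6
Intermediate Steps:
A = -541/8 (A = -(-5 + 546)/8 = -⅛*541 = -541/8 ≈ -67.625)
x(b, U) = (-541/8 + b)/(18 + U) (x(b, U) = (b - 541/8)/(U + 18) = (-541/8 + b)/(18 + U))
((-764328/223712 + 1446459/x(958, -801)) - 1851516) + (-1596325 - 1*584366) = ((-764328/223712 + 1446459/(((-541/8 + 958)/(18 - 801)))) - 1851516) + (-1596325 - 1*584366) = ((-764328*1/223712 + 1446459/(((7123/8)/(-783)))) - 1851516) + (-1596325 - 584366) = ((-95541/27964 + 1446459/((-1/783*7123/8))) - 1851516) - 2180691 = ((-95541/27964 + 1446459/(-7123/6264)) - 1851516) - 2180691 = ((-95541/27964 + 1446459*(-6264/7123)) - 1851516) - 2180691 = ((-95541/27964 - 9060619176/7123) - 1851516) - 2180691 = (-253371835176207/199187572 - 1851516) - 2180691 = -622170811735359/199187572 - 2180691 = -1056537357307611/199187572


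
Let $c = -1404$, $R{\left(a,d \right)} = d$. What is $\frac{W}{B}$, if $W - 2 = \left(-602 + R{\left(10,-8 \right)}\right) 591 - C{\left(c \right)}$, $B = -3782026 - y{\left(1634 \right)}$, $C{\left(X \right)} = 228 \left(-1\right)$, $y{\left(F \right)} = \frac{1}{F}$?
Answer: $\frac{117739504}{1235966097} \approx 0.095261$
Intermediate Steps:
$C{\left(X \right)} = -228$
$B = - \frac{6179830485}{1634}$ ($B = -3782026 - \frac{1}{1634} = - \frac{6179830485}{1634} \approx -3.782 \cdot 10^{6}$)
$W = -360280$ ($W = 2 + \left(\left(-602 - 8\right) 591 - -228\right) = 2 + \left(\left(-610\right) 591 + 228\right) = 2 + \left(-360510 + 228\right) = 2 - 360282 = -360280$)
$\frac{W}{B} = - \frac{360280}{- \frac{6179830485}{1634}} = \left(-360280\right) \left(- \frac{1634}{6179830485}\right) = \frac{117739504}{1235966097}$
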